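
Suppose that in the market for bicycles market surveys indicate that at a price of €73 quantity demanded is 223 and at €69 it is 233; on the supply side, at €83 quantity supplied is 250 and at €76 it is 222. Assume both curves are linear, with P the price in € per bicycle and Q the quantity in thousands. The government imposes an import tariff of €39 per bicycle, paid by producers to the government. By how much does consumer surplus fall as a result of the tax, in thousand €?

Consumer surplus falls by €4512 thousand.

Demand slope: (233 − 223)/(69 − 73) = -2.5, so Qd = 405.5 − 2.5P.
Supply slope: (222 − 250)/(76 − 83) = 4, so Qs = 4P − 82.
Without the tax, 405.5 − 2.5P = 4P − 82 gives 6.5P = 487.5, so P* = €75 and Q* = 218.
With the tax collected from producers, supply shifts: Qs = 4(P − 39) − 82.
New equilibrium: buyers pay €99, producers receive €60, Q = 158. (Wedge: Pb − Ps = 39.)
ΔCS is the trapezoid between Q = 158 and Q = 218 of height €24: ½ · (218 + 158) · 24 = €4512.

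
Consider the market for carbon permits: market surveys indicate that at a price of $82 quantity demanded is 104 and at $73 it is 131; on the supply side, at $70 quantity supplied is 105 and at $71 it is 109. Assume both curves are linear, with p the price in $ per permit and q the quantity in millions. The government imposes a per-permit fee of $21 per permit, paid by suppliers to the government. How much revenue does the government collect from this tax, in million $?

Tax revenue = $1869 million.

Demand slope: (131 − 104)/(73 − 82) = -3, so qd = 350 − 3p.
Supply slope: (109 − 105)/(71 − 70) = 4, so qs = 4p − 175.
Before the tax: set 350 − 3p = 4p − 175 → p* = $75, q* = 125.
With the tax collected from suppliers, supply shifts: qs = 4(p − 21) − 175.
New equilibrium: consumers pay $87, suppliers receive $66, q = 89. (Wedge: pb − ps = 21.)
Revenue = t · Q = 21 · 89 = $1869.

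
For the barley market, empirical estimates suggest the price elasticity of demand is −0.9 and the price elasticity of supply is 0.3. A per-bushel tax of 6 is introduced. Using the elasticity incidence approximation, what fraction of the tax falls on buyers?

Incidence ratio: buyers' share ≈ εs / (εs + |εd|) = 0.3 / (0.3 + 0.9) = 0.25.
Supply is the less elastic side, so buyers bear the smaller share.

Buyers' share ≈ 0.25.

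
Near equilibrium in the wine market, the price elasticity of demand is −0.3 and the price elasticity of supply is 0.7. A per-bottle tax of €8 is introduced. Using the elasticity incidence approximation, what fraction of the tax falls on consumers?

Incidence ratio: consumers' share ≈ εs / (εs + |εd|) = 0.7 / (0.7 + 0.3) = 0.7.
Supply is the more elastic side, so consumers bear the larger share.

Consumers' share ≈ 0.7.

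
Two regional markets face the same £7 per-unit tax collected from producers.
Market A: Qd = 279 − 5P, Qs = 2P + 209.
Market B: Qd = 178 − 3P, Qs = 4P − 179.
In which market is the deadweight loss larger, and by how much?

Market A: pre-tax P* = £10, Q* = 229; post-tax Q = 219; deadweight loss = £35.
Market B: pre-tax P* = £51, Q* = 25; post-tax Q = 13; deadweight loss = £42.
Difference: £35 vs £42 → market B is larger by £7.

Market B, by £7.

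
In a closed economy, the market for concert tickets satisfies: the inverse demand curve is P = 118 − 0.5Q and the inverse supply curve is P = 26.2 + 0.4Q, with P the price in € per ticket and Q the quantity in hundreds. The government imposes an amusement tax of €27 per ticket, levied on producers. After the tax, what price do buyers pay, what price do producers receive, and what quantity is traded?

Rewrite in direct form: Qd = 236 − 2P and Qs = 2.5P − 65.5.
Before the tax: set 236 − 2P = 2.5P − 65.5 → P* = €67, Q* = 102.
With the tax collected from producers, supply shifts: Qs = 2.5(P − 27) − 65.5.
New equilibrium: buyers pay €82, producers receive €55, Q = 72. (Wedge: Pb − Ps = 27.)

Buyers pay €82; producers receive €55; quantity = 72.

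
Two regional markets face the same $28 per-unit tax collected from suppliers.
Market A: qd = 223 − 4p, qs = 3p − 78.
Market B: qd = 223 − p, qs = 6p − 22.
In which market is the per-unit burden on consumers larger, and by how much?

Market A: pre-tax p* = $43, q* = 51; post-tax q = 3; per-unit burden on consumers = $12.
Market B: pre-tax p* = $35, q* = 188; post-tax q = 164; per-unit burden on consumers = $24.
Difference: $12 vs $24 → market B is larger by $12.

Market B, by $12.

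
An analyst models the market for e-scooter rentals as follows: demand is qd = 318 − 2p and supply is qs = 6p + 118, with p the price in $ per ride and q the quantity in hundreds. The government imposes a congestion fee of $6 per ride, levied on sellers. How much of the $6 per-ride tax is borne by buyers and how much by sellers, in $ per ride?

Buyers bear $4.5 per ride; sellers bear $1.5 per ride.

Without the tax, 318 − 2p = 6p + 118 gives 8p = 200, so p* = $25 and q* = 268.
With the tax collected from sellers, supply shifts: qs = 6(p − 6) + 118.
Solving gives q = 259 with buyers paying $29.5 and sellers receiving $23.5 (the $6 wedge).
Burden on buyers: $4.5; on sellers: $1.5. (They sum to $6.)
The less price-elastic side of the market bears the larger share of a per-unit tax.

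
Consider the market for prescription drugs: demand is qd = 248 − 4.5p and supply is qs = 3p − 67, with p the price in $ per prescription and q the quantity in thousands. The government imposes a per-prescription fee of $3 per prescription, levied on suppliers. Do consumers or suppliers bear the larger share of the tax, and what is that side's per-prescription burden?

Before the tax: set 248 − 4.5p = 3p − 67 → p* = $42, q* = 59.
With the tax collected from suppliers, supply shifts: qs = 3(p − 3) − 67.
New equilibrium: consumers pay $43.2, suppliers receive $40.2, q = 53.6. (Wedge: pb − ps = 3.)
Per-prescription burden: consumers $1.2, suppliers $1.8.
Suppliers take the larger share because supply is less price-elastic here (demand slope 4.5 vs supply slope 3).

Suppliers bear the larger share: $1.8 per prescription.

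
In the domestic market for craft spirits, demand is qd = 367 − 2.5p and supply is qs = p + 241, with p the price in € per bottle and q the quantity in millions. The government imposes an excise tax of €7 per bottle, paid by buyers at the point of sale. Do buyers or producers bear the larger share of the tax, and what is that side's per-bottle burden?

Producers bear the larger share: €5 per bottle.

Before the tax: set 367 − 2.5p = p + 241 → p* = €36, q* = 277.
With the tax collected from buyers, demand (in seller-price terms) shifts: qd = 367 − 2.5(p + 7).
Solving gives q = 272 with buyers paying €38 and producers receiving €31 (the €7 wedge).
Per-bottle burden: buyers €2, producers €5.
Producers take the larger share because supply is less price-elastic here (demand slope 2.5 vs supply slope 1).
The less price-elastic side of the market bears the larger share of a per-unit tax.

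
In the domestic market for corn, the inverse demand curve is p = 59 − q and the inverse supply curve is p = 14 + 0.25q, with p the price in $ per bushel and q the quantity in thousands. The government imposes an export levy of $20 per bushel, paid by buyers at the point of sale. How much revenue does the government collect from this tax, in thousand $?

Rewrite in direct form: qd = 59 − p and qs = 4p − 56.
Before the tax: set 59 − p = 4p − 56 → p* = $23, q* = 36.
With the tax collected from buyers, demand (in seller-price terms) shifts: qd = 59 − (p + 20).
New equilibrium: buyers pay $39, sellers receive $19, q = 20. (Wedge: pb − ps = 20.)
Revenue = t · Q = 20 · 20 = $400.

Tax revenue = $400 thousand.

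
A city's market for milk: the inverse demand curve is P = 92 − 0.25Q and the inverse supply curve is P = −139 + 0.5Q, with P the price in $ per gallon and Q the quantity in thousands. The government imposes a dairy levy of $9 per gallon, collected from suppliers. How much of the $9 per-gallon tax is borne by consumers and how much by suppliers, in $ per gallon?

Inverting to Q(P) form: Qd = 368 − 4P; Qs = 2P + 278.
Without the tax, 368 − 4P = 2P + 278 gives 6P = 90, so P* = $15 and Q* = 308.
With the tax collected from suppliers, supply shifts: Qs = 2(P − 9) + 278.
Solving gives Q = 296 with consumers paying $18 and suppliers receiving $9 (the $9 wedge).
Burden on consumers: $3; on suppliers: $6. (They sum to $9.)
The less price-elastic side of the market bears the larger share of a per-unit tax.

Consumers bear $3 per gallon; suppliers bear $6 per gallon.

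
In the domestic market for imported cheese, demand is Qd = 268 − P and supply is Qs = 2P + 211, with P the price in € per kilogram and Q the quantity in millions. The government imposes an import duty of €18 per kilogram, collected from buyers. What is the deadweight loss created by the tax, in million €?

Without the tax, 268 − P = 2P + 211 gives 3P = 57, so P* = €19 and Q* = 249.
With the tax collected from buyers, demand (in seller-price terms) shifts: Qd = 268 − (P + 18).
New equilibrium: buyers pay €31, suppliers receive €13, Q = 237. (Wedge: Pb − Ps = 18.)
Quantity falls by |ΔQ| = |249 − 237| = 12.
DWL = ½ · t · |ΔQ| = ½ · 18 · 12 = €108.

Deadweight loss = €108 million.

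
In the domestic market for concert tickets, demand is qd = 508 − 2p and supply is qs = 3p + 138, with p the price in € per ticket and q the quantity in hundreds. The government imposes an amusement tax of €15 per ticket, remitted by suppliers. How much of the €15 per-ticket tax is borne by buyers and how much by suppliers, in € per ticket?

Buyers bear €9 per ticket; suppliers bear €6 per ticket.

Without the tax, 508 − 2p = 3p + 138 gives 5p = 370, so p* = €74 and q* = 360.
With the tax collected from suppliers, supply shifts: qs = 3(p − 15) + 138.
Solving gives q = 342 with buyers paying €83 and suppliers receiving €68 (the €15 wedge).
Burden on buyers: €9; on suppliers: €6. (They sum to €15.)
The less price-elastic side of the market bears the larger share of a per-unit tax.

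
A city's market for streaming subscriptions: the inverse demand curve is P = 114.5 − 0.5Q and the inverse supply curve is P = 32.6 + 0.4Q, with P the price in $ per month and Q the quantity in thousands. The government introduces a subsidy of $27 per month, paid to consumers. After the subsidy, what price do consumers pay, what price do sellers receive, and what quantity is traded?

Inverting to Q(P) form: Qd = 229 − 2P; Qs = 2.5P − 81.5.
Before the subsidy: set 229 − 2P = 2.5P − 81.5 → P* = $69, Q* = 91.
With a per-unit subsidy paid to consumers, each effectively pays P − 27, so demand becomes Qd = 229 − 2(P − 27).
New equilibrium: consumers pay $54, sellers receive $81, Q = 121. (Wedge: Pb − Ps = −27.)

Consumers pay $54; sellers receive $81; quantity = 121.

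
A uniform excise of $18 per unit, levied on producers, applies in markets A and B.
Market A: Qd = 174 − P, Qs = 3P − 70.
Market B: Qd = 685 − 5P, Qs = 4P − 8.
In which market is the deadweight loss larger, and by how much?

Market B, by $238.5.

Market A: pre-tax P* = $61, Q* = 113; post-tax Q = 99.5; deadweight loss = $121.5.
Market B: pre-tax P* = $77, Q* = 300; post-tax Q = 260; deadweight loss = $360.
Difference: $121.5 vs $360 → market B is larger by $238.5.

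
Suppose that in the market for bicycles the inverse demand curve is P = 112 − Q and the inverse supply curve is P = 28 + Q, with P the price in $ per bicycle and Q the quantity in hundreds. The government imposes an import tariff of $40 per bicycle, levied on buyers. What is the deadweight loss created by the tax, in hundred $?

Inverting to Q(P) form: Qd = 112 − P; Qs = P − 28.
Without the tax, 112 − P = P − 28 gives 2P = 140, so P* = $70 and Q* = 42.
With the tax collected from buyers, demand (in seller-price terms) shifts: Qd = 112 − (P + 40).
Solving gives Q = 22 with buyers paying $90 and producers receiving $50 (the $40 wedge).
Quantity falls by |ΔQ| = |42 − 22| = 20.
DWL = ½ · t · |ΔQ| = ½ · 40 · 20 = $400.

Deadweight loss = $400 hundred.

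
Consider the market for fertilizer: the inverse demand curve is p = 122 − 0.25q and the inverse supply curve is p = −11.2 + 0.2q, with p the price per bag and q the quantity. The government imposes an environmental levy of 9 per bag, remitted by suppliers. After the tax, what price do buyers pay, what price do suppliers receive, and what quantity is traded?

Buyers pay 53; suppliers receive 44; quantity = 276.

Inverting to q(p) form: qd = 488 − 4p; qs = 5p + 56.
Without the tax, 488 − 4p = 5p + 56 gives 9p = 432, so p* = 48 and q* = 296.
With the tax collected from suppliers, supply shifts: qs = 5(p − 9) + 56.
Solving gives q = 276 with buyers paying 53 and suppliers receiving 44 (the 9 wedge).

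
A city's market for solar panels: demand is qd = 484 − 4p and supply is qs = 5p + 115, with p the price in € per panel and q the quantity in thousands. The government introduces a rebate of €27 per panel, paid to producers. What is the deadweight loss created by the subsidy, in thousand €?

Deadweight loss = €810 thousand.

Before the subsidy: set 484 − 4p = 5p + 115 → p* = €41, q* = 320.
With a per-unit subsidy paid to producers, each receives p + 27 per unit sold, so supply becomes qs = 5(p + 27) + 115.
New equilibrium: buyers pay €26, producers receive €53, q = 380. (Wedge: pb − ps = −27.)
Quantity rises by |ΔQ| = |320 − 380| = 60.
DWL = ½ · t · |ΔQ| = ½ · 27 · 60 = €810.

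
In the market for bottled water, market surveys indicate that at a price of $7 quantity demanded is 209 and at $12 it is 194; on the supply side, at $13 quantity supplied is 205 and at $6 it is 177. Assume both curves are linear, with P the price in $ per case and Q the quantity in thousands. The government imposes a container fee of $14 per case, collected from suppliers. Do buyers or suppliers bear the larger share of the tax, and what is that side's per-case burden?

Buyers bear the larger share: $8 per case.

Demand slope: (194 − 209)/(12 − 7) = -3, so Qd = 230 − 3P.
Supply slope: (177 − 205)/(6 − 13) = 4, so Qs = 4P + 153.
Before the tax: set 230 − 3P = 4P + 153 → P* = $11, Q* = 197.
With the tax collected from suppliers, supply shifts: Qs = 4(P − 14) + 153.
New equilibrium: buyers pay $19, suppliers receive $5, Q = 173. (Wedge: Pb − Ps = 14.)
Per-case burden: buyers $8, suppliers $6.
Buyers take the larger share because demand is less price-elastic here (demand slope 3 vs supply slope 4).
The less price-elastic side of the market bears the larger share of a per-unit tax.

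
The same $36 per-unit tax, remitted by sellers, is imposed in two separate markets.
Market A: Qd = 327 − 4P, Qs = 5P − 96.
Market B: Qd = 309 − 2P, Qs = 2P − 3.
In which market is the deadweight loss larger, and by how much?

Market A, by $792.

Market A: pre-tax P* = $47, Q* = 139; post-tax Q = 59; deadweight loss = $1440.
Market B: pre-tax P* = $78, Q* = 153; post-tax Q = 117; deadweight loss = $648.
Difference: $1440 vs $648 → market A is larger by $792.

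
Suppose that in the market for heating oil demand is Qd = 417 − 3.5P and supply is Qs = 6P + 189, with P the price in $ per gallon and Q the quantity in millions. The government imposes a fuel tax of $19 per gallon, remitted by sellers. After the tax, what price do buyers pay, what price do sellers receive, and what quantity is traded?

Buyers pay $36; sellers receive $17; quantity = 291.

Before the tax: set 417 − 3.5P = 6P + 189 → P* = $24, Q* = 333.
With the tax collected from sellers, supply shifts: Qs = 6(P − 19) + 189.
New equilibrium: buyers pay $36, sellers receive $17, Q = 291. (Wedge: Pb − Ps = 19.)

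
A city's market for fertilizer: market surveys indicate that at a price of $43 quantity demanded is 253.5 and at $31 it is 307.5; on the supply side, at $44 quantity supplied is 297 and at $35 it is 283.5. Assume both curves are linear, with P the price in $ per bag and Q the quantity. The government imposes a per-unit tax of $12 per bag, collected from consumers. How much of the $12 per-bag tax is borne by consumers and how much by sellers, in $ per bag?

Demand slope: (307.5 − 253.5)/(31 − 43) = -4.5, so Qd = 447 − 4.5P.
Supply slope: (283.5 − 297)/(35 − 44) = 1.5, so Qs = 1.5P + 231.
Before the tax: set 447 − 4.5P = 1.5P + 231 → P* = $36, Q* = 285.
With the tax collected from consumers, demand (in seller-price terms) shifts: Qd = 447 − 4.5(P + 12).
Solving gives Q = 271.5 with consumers paying $39 and sellers receiving $27 (the $12 wedge).
Burden on consumers: $3; on sellers: $9. (They sum to $12.)
The less price-elastic side of the market bears the larger share of a per-unit tax.

Consumers bear $3 per bag; sellers bear $9 per bag.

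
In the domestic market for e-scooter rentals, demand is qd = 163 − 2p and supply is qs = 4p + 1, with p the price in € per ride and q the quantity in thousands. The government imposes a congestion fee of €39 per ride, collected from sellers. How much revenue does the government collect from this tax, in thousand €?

Tax revenue = €2223 thousand.

Without the tax, 163 − 2p = 4p + 1 gives 6p = 162, so p* = €27 and q* = 109.
With the tax collected from sellers, supply shifts: qs = 4(p − 39) + 1.
New equilibrium: buyers pay €53, sellers receive €14, q = 57. (Wedge: pb − ps = 39.)
Revenue = t · Q = 39 · 57 = €2223.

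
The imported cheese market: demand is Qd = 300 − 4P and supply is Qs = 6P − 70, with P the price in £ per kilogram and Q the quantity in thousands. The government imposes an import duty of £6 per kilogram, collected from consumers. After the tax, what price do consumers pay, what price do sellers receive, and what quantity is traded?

Without the tax, 300 − 4P = 6P − 70 gives 10P = 370, so P* = £37 and Q* = 152.
With the tax collected from consumers, demand (in seller-price terms) shifts: Qd = 300 − 4(P + 6).
New equilibrium: consumers pay £40.6, sellers receive £34.6, Q = 137.6. (Wedge: Pb − Ps = 6.)
The less price-elastic side of the market bears the larger share of a per-unit tax.

Consumers pay £40.6; sellers receive £34.6; quantity = 137.6.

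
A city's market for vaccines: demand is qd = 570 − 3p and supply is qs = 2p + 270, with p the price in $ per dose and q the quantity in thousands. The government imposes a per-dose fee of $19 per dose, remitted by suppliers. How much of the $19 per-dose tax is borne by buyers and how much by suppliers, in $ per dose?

Before the tax: set 570 − 3p = 2p + 270 → p* = $60, q* = 390.
With the tax collected from suppliers, supply shifts: qs = 2(p − 19) + 270.
Solving gives q = 367.2 with buyers paying $67.6 and suppliers receiving $48.6 (the $19 wedge).
Burden on buyers: $7.6; on suppliers: $11.4. (They sum to $19.)
The less price-elastic side of the market bears the larger share of a per-unit tax.

Buyers bear $7.6 per dose; suppliers bear $11.4 per dose.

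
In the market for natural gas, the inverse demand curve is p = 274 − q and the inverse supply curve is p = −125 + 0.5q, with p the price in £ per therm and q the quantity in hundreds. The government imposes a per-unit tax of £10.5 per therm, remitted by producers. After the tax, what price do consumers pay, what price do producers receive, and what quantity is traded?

Inverting to q(p) form: qd = 274 − p; qs = 2p + 250.
Before the tax: set 274 − p = 2p + 250 → p* = £8, q* = 266.
With the tax collected from producers, supply shifts: qs = 2(p − 10.5) + 250.
Solving gives q = 259 with consumers paying £15 and producers receiving £4.5 (the £10.5 wedge).
The less price-elastic side of the market bears the larger share of a per-unit tax.

Consumers pay £15; producers receive £4.5; quantity = 259.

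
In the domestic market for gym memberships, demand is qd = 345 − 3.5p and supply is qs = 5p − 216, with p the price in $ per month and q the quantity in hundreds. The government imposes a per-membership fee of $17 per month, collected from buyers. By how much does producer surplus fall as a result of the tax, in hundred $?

Producer surplus falls by $675.5 hundred.

Without the tax, 345 − 3.5p = 5p − 216 gives 8.5p = 561, so p* = $66 and q* = 114.
With the tax collected from buyers, demand (in seller-price terms) shifts: qd = 345 − 3.5(p + 17).
New equilibrium: buyers pay $76, sellers receive $59, q = 79. (Wedge: pb − ps = 17.)
ΔPS is the trapezoid between Q = 79 and Q = 114 of height $7: ½ · (114 + 79) · 7 = $675.5.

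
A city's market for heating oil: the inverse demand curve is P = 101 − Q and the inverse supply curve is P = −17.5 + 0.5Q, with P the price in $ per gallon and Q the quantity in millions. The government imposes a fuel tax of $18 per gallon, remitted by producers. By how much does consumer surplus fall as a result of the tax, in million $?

Consumer surplus falls by $876 million.

Rewrite in direct form: Qd = 101 − P and Qs = 2P + 35.
Before the tax: set 101 − P = 2P + 35 → P* = $22, Q* = 79.
With the tax collected from producers, supply shifts: Qs = 2(P − 18) + 35.
New equilibrium: buyers pay $34, producers receive $16, Q = 67. (Wedge: Pb − Ps = 18.)
ΔCS is the trapezoid between Q = 67 and Q = 79 of height $12: ½ · (79 + 67) · 12 = $876.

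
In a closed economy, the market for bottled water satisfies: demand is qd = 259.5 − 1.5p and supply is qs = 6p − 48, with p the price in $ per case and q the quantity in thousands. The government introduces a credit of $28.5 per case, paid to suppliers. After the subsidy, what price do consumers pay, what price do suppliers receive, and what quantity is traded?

Before the subsidy: set 259.5 − 1.5p = 6p − 48 → p* = $41, q* = 198.
With a per-unit subsidy paid to suppliers, each receives p + 28.5 per unit sold, so supply becomes qs = 6(p + 28.5) − 48.
Solving gives q = 232.2 with consumers paying $18.2 and suppliers receiving $46.7 (the $28.5 wedge).

Consumers pay $18.2; suppliers receive $46.7; quantity = 232.2.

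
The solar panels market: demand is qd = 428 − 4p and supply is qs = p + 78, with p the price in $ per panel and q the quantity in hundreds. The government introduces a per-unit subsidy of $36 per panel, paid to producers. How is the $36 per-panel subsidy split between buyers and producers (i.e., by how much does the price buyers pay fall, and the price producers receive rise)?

Before the subsidy: set 428 − 4p = p + 78 → p* = $70, q* = 148.
With a per-unit subsidy paid to producers, each receives p + 36 per unit sold, so supply becomes qs = (p + 36) + 78.
New equilibrium: buyers pay $62.8, producers receive $98.8, q = 176.8. (Wedge: pb − ps = −36.)
Gain to buyers: $7.2; to producers: $28.8. (They sum to $36.)

Buyers gain $7.2 per panel; producers gain $28.8 per panel.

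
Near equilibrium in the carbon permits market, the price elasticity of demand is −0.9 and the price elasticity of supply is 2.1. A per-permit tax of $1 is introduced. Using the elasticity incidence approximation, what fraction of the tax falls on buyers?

Incidence ratio: buyers' share ≈ εs / (εs + |εd|) = 2.1 / (2.1 + 0.9) = 0.7.
Supply is the more elastic side, so buyers bear the larger share.

Buyers' share ≈ 0.7.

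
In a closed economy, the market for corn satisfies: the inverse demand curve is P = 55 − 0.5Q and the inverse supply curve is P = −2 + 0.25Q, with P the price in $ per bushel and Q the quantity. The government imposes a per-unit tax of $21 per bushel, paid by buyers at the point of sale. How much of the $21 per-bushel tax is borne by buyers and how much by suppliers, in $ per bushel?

Buyers bear $14 per bushel; suppliers bear $7 per bushel.

Inverting to Q(P) form: Qd = 110 − 2P; Qs = 4P + 8.
Before the tax: set 110 − 2P = 4P + 8 → P* = $17, Q* = 76.
With the tax collected from buyers, demand (in seller-price terms) shifts: Qd = 110 − 2(P + 21).
Solving gives Q = 48 with buyers paying $31 and suppliers receiving $10 (the $21 wedge).
Burden on buyers: $14; on suppliers: $7. (They sum to $21.)
The less price-elastic side of the market bears the larger share of a per-unit tax.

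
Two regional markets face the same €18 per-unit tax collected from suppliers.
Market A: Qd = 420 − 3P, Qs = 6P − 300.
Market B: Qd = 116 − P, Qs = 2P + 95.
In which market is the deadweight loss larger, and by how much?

Market A, by €216.

Market A: pre-tax P* = €80, Q* = 180; post-tax Q = 144; deadweight loss = €324.
Market B: pre-tax P* = €7, Q* = 109; post-tax Q = 97; deadweight loss = €108.
Difference: €324 vs €108 → market A is larger by €216.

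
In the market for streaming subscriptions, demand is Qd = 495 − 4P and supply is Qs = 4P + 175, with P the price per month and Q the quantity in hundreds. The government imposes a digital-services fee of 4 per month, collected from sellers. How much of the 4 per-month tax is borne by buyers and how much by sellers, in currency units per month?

Buyers bear 2 per month; sellers bear 2 per month.

Before the tax: set 495 − 4P = 4P + 175 → P* = 40, Q* = 335.
With the tax collected from sellers, supply shifts: Qs = 4(P − 4) + 175.
Solving gives Q = 327 with buyers paying 42 and sellers receiving 38 (the 4 wedge).
Burden on buyers: 2; on sellers: 2. (They sum to 4.)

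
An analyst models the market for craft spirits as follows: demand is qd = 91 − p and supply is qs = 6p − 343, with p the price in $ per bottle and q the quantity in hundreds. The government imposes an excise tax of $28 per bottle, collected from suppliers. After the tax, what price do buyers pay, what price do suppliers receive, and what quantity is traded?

Buyers pay $86; suppliers receive $58; quantity = 5.

Without the tax, 91 − p = 6p − 343 gives 7p = 434, so p* = $62 and q* = 29.
With the tax collected from suppliers, supply shifts: qs = 6(p − 28) − 343.
Solving gives q = 5 with buyers paying $86 and suppliers receiving $58 (the $28 wedge).
The less price-elastic side of the market bears the larger share of a per-unit tax.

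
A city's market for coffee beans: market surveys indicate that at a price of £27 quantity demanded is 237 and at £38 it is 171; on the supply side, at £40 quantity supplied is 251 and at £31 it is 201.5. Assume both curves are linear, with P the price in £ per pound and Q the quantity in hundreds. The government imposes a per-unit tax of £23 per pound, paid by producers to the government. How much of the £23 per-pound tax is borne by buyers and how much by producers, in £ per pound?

Buyers bear £11 per pound; producers bear £12 per pound.

Demand slope: (171 − 237)/(38 − 27) = -6, so Qd = 399 − 6P.
Supply slope: (201.5 − 251)/(31 − 40) = 5.5, so Qs = 5.5P + 31.
Without the tax, 399 − 6P = 5.5P + 31 gives 11.5P = 368, so P* = £32 and Q* = 207.
With the tax collected from producers, supply shifts: Qs = 5.5(P − 23) + 31.
New equilibrium: buyers pay £43, producers receive £20, Q = 141. (Wedge: Pb − Ps = 23.)
Burden on buyers: £11; on producers: £12. (They sum to £23.)
The less price-elastic side of the market bears the larger share of a per-unit tax.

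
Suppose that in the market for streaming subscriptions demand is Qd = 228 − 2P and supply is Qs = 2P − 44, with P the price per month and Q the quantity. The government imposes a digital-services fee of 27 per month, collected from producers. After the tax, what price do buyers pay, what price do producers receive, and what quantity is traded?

Buyers pay 81.5; producers receive 54.5; quantity = 65.

Without the tax, 228 − 2P = 2P − 44 gives 4P = 272, so P* = 68 and Q* = 92.
With the tax collected from producers, supply shifts: Qs = 2(P − 27) − 44.
Solving gives Q = 65 with buyers paying 81.5 and producers receiving 54.5 (the 27 wedge).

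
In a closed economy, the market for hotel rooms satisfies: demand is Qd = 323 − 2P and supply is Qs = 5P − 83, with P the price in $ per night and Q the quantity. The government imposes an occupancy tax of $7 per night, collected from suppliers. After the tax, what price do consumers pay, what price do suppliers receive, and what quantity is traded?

Without the tax, 323 − 2P = 5P − 83 gives 7P = 406, so P* = $58 and Q* = 207.
With the tax collected from suppliers, supply shifts: Qs = 5(P − 7) − 83.
New equilibrium: consumers pay $63, suppliers receive $56, Q = 197. (Wedge: Pb − Ps = 7.)
The less price-elastic side of the market bears the larger share of a per-unit tax.

Consumers pay $63; suppliers receive $56; quantity = 197.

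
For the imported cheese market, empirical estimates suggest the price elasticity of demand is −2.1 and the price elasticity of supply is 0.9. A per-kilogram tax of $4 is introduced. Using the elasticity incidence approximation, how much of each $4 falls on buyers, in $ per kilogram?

Incidence ratio: buyers' share ≈ εs / (εs + |εd|) = 0.9 / (0.9 + 2.1) = 0.3.
So buyers bear ≈ 0.3 × $4 = $1.2; suppliers bear $2.8.

Buyers bear ≈ $1.2 per kilogram.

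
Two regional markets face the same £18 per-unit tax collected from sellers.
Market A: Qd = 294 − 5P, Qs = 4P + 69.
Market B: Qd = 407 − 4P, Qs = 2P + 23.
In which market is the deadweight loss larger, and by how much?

Market A: pre-tax P* = £25, Q* = 169; post-tax Q = 129; deadweight loss = £360.
Market B: pre-tax P* = £64, Q* = 151; post-tax Q = 127; deadweight loss = £216.
Difference: £360 vs £216 → market A is larger by £144.

Market A, by £144.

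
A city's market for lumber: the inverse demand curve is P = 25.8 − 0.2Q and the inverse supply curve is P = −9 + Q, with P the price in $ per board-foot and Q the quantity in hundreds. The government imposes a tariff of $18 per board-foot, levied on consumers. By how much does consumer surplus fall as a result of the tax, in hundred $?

Consumer surplus falls by $64.5 hundred.

Inverting to Q(P) form: Qd = 129 − 5P; Qs = P + 9.
Before the tax: set 129 − 5P = P + 9 → P* = $20, Q* = 29.
With the tax collected from consumers, demand (in seller-price terms) shifts: Qd = 129 − 5(P + 18).
New equilibrium: consumers pay $23, sellers receive $5, Q = 14. (Wedge: Pb − Ps = 18.)
ΔCS is the trapezoid between Q = 14 and Q = 29 of height $3: ½ · (29 + 14) · 3 = $64.5.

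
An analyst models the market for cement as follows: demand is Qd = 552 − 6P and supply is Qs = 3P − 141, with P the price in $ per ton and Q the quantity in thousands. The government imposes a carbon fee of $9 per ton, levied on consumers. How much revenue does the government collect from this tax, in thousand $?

Tax revenue = $648 thousand.

Without the tax, 552 − 6P = 3P − 141 gives 9P = 693, so P* = $77 and Q* = 90.
With the tax collected from consumers, demand (in seller-price terms) shifts: Qd = 552 − 6(P + 9).
New equilibrium: consumers pay $80, suppliers receive $71, Q = 72. (Wedge: Pb − Ps = 9.)
Revenue = t · Q = 9 · 72 = $648.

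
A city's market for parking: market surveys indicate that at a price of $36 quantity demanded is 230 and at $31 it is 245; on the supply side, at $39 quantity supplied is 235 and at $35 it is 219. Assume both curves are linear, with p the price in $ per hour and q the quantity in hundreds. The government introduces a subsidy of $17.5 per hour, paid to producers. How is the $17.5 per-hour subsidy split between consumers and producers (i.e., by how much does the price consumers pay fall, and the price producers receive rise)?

Consumers gain $10 per hour; producers gain $7.5 per hour.

Demand slope: (245 − 230)/(31 − 36) = -3, so qd = 338 − 3p.
Supply slope: (219 − 235)/(35 − 39) = 4, so qs = 4p + 79.
Without the subsidy, 338 − 3p = 4p + 79 gives 7p = 259, so p* = $37 and q* = 227.
With a per-unit subsidy paid to producers, each receives p + 17.5 per unit sold, so supply becomes qs = 4(p + 17.5) + 79.
New equilibrium: consumers pay $27, producers receive $44.5, q = 257. (Wedge: pb − ps = −17.5.)
Gain to consumers: $10; to producers: $7.5. (They sum to $17.5.)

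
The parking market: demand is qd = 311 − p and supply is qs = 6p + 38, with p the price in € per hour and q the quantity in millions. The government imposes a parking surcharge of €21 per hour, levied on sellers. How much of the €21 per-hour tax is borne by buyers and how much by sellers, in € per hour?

Without the tax, 311 − p = 6p + 38 gives 7p = 273, so p* = €39 and q* = 272.
With the tax collected from sellers, supply shifts: qs = 6(p − 21) + 38.
Solving gives q = 254 with buyers paying €57 and sellers receiving €36 (the €21 wedge).
Burden on buyers: €18; on sellers: €3. (They sum to €21.)

Buyers bear €18 per hour; sellers bear €3 per hour.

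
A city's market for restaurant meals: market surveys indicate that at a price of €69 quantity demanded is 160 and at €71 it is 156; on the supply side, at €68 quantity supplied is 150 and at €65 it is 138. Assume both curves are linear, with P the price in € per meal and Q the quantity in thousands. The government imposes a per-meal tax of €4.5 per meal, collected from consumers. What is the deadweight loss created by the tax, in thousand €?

Deadweight loss = €13.5 thousand.

Demand slope: (156 − 160)/(71 − 69) = -2, so Qd = 298 − 2P.
Supply slope: (138 − 150)/(65 − 68) = 4, so Qs = 4P − 122.
Before the tax: set 298 − 2P = 4P − 122 → P* = €70, Q* = 158.
With the tax collected from consumers, demand (in seller-price terms) shifts: Qd = 298 − 2(P + 4.5).
New equilibrium: consumers pay €73, sellers receive €68.5, Q = 152. (Wedge: Pb − Ps = 4.5.)
Quantity falls by |ΔQ| = |158 − 152| = 6.
DWL = ½ · t · |ΔQ| = ½ · 4.5 · 6 = €13.5.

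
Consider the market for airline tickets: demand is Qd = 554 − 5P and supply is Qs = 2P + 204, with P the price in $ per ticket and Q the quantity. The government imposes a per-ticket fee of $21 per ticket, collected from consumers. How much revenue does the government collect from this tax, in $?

Tax revenue = $5754.

Without the tax, 554 − 5P = 2P + 204 gives 7P = 350, so P* = $50 and Q* = 304.
With the tax collected from consumers, demand (in seller-price terms) shifts: Qd = 554 − 5(P + 21).
Solving gives Q = 274 with consumers paying $56 and sellers receiving $35 (the $21 wedge).
Revenue = t · Q = 21 · 274 = $5754.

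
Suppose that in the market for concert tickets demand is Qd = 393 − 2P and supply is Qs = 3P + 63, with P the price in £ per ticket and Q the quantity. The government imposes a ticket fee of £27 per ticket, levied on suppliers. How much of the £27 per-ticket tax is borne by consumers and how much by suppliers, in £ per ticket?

Consumers bear £16.2 per ticket; suppliers bear £10.8 per ticket.

Before the tax: set 393 − 2P = 3P + 63 → P* = £66, Q* = 261.
With the tax collected from suppliers, supply shifts: Qs = 3(P − 27) + 63.
Solving gives Q = 228.6 with consumers paying £82.2 and suppliers receiving £55.2 (the £27 wedge).
Burden on consumers: £16.2; on suppliers: £10.8. (They sum to £27.)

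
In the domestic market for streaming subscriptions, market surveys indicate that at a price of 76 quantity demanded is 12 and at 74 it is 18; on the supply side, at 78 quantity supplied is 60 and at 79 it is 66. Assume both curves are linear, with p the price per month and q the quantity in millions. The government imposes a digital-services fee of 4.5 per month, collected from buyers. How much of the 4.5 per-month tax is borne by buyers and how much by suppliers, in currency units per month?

Buyers bear 3 per month; suppliers bear 1.5 per month.

Demand slope: (18 − 12)/(74 − 76) = -3, so qd = 240 − 3p.
Supply slope: (66 − 60)/(79 − 78) = 6, so qs = 6p − 408.
Without the tax, 240 − 3p = 6p − 408 gives 9p = 648, so p* = 72 and q* = 24.
With the tax collected from buyers, demand (in seller-price terms) shifts: qd = 240 − 3(p + 4.5).
New equilibrium: buyers pay 75, suppliers receive 70.5, q = 15. (Wedge: pb − ps = 4.5.)
Burden on buyers: 3; on suppliers: 1.5. (They sum to 4.5.)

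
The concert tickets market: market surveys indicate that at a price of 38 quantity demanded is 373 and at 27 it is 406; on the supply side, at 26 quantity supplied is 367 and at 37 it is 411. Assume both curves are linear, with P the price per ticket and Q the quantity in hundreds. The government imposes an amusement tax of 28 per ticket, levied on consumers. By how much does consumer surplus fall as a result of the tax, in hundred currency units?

Demand slope: (406 − 373)/(27 − 38) = -3, so Qd = 487 − 3P.
Supply slope: (411 − 367)/(37 − 26) = 4, so Qs = 4P + 263.
Before the tax: set 487 − 3P = 4P + 263 → P* = 32, Q* = 391.
With the tax collected from consumers, demand (in seller-price terms) shifts: Qd = 487 − 3(P + 28).
New equilibrium: consumers pay 48, suppliers receive 20, Q = 343. (Wedge: Pb − Ps = 28.)
ΔCS is the trapezoid between Q = 343 and Q = 391 of height 16: ½ · (391 + 343) · 16 = 5872.

Consumer surplus falls by 5872 hundred.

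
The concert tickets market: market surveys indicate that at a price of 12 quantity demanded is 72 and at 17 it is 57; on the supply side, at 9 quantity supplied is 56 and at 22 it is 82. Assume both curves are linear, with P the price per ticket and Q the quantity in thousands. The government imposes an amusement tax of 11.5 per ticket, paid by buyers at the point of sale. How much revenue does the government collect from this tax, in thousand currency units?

Tax revenue = 600.3 thousand.

Demand slope: (57 − 72)/(17 − 12) = -3, so Qd = 108 − 3P.
Supply slope: (82 − 56)/(22 − 9) = 2, so Qs = 2P + 38.
Before the tax: set 108 − 3P = 2P + 38 → P* = 14, Q* = 66.
With the tax collected from buyers, demand (in seller-price terms) shifts: Qd = 108 − 3(P + 11.5).
New equilibrium: buyers pay 18.6, sellers receive 7.1, Q = 52.2. (Wedge: Pb − Ps = 11.5.)
Revenue = t · Q = 11.5 · 52.2 = 600.3.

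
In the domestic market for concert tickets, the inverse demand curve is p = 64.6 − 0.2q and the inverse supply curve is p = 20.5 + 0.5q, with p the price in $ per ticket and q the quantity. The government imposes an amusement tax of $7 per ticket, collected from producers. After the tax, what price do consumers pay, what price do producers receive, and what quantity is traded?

Rewrite in direct form: qd = 323 − 5p and qs = 2p − 41.
Without the tax, 323 − 5p = 2p − 41 gives 7p = 364, so p* = $52 and q* = 63.
With the tax collected from producers, supply shifts: qs = 2(p − 7) − 41.
New equilibrium: consumers pay $54, producers receive $47, q = 53. (Wedge: pb − ps = 7.)

Consumers pay $54; producers receive $47; quantity = 53.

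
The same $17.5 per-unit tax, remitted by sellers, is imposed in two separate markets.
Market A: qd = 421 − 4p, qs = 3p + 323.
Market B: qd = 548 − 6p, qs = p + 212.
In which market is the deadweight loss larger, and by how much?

Market A: pre-tax p* = $14, q* = 365; post-tax q = 335; deadweight loss = $262.5.
Market B: pre-tax p* = $48, q* = 260; post-tax q = 245; deadweight loss = $131.25.
Difference: $262.5 vs $131.25 → market A is larger by $131.25.

Market A, by $131.25.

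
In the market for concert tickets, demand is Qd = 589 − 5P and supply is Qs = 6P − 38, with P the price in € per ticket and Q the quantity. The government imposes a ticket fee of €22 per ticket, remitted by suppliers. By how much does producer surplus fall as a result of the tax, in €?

Producer surplus falls by €2740.

Before the tax: set 589 − 5P = 6P − 38 → P* = €57, Q* = 304.
With the tax collected from suppliers, supply shifts: Qs = 6(P − 22) − 38.
New equilibrium: consumers pay €69, suppliers receive €47, Q = 244. (Wedge: Pb − Ps = 22.)
ΔPS is the trapezoid between Q = 244 and Q = 304 of height €10: ½ · (304 + 244) · 10 = €2740.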